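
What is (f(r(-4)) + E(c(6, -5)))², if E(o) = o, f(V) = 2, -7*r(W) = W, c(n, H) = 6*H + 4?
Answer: 576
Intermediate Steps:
c(n, H) = 4 + 6*H
r(W) = -W/7
(f(r(-4)) + E(c(6, -5)))² = (2 + (4 + 6*(-5)))² = (2 + (4 - 30))² = (2 - 26)² = (-24)² = 576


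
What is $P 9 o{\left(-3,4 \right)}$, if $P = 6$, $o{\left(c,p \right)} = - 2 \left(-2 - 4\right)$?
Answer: $648$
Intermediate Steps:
$o{\left(c,p \right)} = 12$ ($o{\left(c,p \right)} = \left(-2\right) \left(-6\right) = 12$)
$P 9 o{\left(-3,4 \right)} = 6 \cdot 9 \cdot 12 = 54 \cdot 12 = 648$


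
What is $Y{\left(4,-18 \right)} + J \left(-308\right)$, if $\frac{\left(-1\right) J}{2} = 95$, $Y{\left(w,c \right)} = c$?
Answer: $58502$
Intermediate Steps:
$J = -190$ ($J = \left(-2\right) 95 = -190$)
$Y{\left(4,-18 \right)} + J \left(-308\right) = -18 - -58520 = -18 + 58520 = 58502$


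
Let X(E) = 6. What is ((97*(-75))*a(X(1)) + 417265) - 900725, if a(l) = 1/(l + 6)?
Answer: -1936265/4 ≈ -4.8407e+5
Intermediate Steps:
a(l) = 1/(6 + l)
((97*(-75))*a(X(1)) + 417265) - 900725 = ((97*(-75))/(6 + 6) + 417265) - 900725 = (-7275/12 + 417265) - 900725 = (-7275*1/12 + 417265) - 900725 = (-2425/4 + 417265) - 900725 = 1666635/4 - 900725 = -1936265/4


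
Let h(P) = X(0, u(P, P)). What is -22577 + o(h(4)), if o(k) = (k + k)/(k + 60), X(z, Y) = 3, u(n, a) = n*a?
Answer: -474115/21 ≈ -22577.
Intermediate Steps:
u(n, a) = a*n
h(P) = 3
o(k) = 2*k/(60 + k) (o(k) = (2*k)/(60 + k) = 2*k/(60 + k))
-22577 + o(h(4)) = -22577 + 2*3/(60 + 3) = -22577 + 2*3/63 = -22577 + 2*3*(1/63) = -22577 + 2/21 = -474115/21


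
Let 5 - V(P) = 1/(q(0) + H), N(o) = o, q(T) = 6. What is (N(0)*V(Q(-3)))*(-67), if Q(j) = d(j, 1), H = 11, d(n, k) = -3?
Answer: 0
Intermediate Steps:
Q(j) = -3
V(P) = 84/17 (V(P) = 5 - 1/(6 + 11) = 5 - 1/17 = 84/17)
(N(0)*V(Q(-3)))*(-67) = (0*(84/17))*(-67) = 0*(-67) = 0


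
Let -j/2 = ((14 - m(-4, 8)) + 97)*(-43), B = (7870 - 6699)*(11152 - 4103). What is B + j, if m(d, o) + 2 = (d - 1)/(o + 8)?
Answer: 66112991/8 ≈ 8.2641e+6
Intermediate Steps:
m(d, o) = -2 + (-1 + d)/(8 + o) (m(d, o) = -2 + (d - 1)/(o + 8) = -2 + (-1 + d)/(8 + o))
B = 8254379 (B = 1171*7049 = 8254379)
j = 77959/8 (j = -2*((14 - (-17 - 4 - 2*8)/(8 + 8)) + 97)*(-43) = -2*((14 - (-17 - 4 - 16)/16) + 97)*(-43) = -2*((14 - (-37)/16) + 97)*(-43) = -2*((14 - 1*(-37/16)) + 97)*(-43) = -2*((14 + 37/16) + 97)*(-43) = -2*(261/16 + 97)*(-43) = -1813*(-43)/8 = -2*(-77959/16) = 77959/8 ≈ 9744.9)
B + j = 8254379 + 77959/8 = 66112991/8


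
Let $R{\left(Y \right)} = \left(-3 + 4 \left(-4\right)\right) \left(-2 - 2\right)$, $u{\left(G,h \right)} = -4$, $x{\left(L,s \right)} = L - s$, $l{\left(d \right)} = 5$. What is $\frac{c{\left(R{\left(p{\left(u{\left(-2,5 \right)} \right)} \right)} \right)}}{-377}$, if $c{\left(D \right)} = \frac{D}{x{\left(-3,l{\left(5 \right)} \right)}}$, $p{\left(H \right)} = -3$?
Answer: $\frac{19}{754} \approx 0.025199$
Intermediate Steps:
$R{\left(Y \right)} = 76$ ($R{\left(Y \right)} = \left(-3 - 16\right) \left(-4\right) = \left(-19\right) \left(-4\right) = 76$)
$c{\left(D \right)} = - \frac{D}{8}$ ($c{\left(D \right)} = \frac{D}{-3 - 5} = \frac{D}{-8} = D \left(- \frac{1}{8}\right) = - \frac{D}{8}$)
$\frac{c{\left(R{\left(p{\left(u{\left(-2,5 \right)} \right)} \right)} \right)}}{-377} = \frac{\left(- \frac{1}{8}\right) 76}{-377} = \left(- \frac{19}{2}\right) \left(- \frac{1}{377}\right) = \frac{19}{754}$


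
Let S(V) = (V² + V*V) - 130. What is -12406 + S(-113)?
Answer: 13002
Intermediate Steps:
S(V) = -130 + 2*V² (S(V) = (V² + V²) - 130 = 2*V² - 130 = -130 + 2*V²)
-12406 + S(-113) = -12406 + (-130 + 2*(-113)²) = -12406 + (-130 + 2*12769) = -12406 + (-130 + 25538) = -12406 + 25408 = 13002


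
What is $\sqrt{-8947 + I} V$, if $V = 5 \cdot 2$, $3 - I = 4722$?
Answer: $10 i \sqrt{13666} \approx 1169.0 i$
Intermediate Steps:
$I = -4719$ ($I = 3 - 4722 = -4719$)
$V = 10$
$\sqrt{-8947 + I} V = \sqrt{-8947 - 4719} \cdot 10 = \sqrt{-13666} \cdot 10 = i \sqrt{13666} \cdot 10 = 10 i \sqrt{13666}$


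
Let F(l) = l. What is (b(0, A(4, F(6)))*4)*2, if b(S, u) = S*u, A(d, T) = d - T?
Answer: 0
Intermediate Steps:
(b(0, A(4, F(6)))*4)*2 = ((0*(4 - 1*6))*4)*2 = ((0*(4 - 6))*4)*2 = ((0*(-2))*4)*2 = (0*4)*2 = 0*2 = 0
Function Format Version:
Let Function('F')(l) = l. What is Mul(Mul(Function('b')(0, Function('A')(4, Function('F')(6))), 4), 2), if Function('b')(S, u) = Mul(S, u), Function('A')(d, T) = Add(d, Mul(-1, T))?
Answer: 0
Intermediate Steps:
Mul(Mul(Function('b')(0, Function('A')(4, Function('F')(6))), 4), 2) = Mul(Mul(Mul(0, Add(4, Mul(-1, 6))), 4), 2) = Mul(Mul(Mul(0, Add(4, -6)), 4), 2) = Mul(Mul(Mul(0, -2), 4), 2) = Mul(Mul(0, 4), 2) = Mul(0, 2) = 0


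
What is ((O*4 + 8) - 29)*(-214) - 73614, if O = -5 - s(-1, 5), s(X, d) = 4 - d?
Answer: -65696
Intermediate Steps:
O = -4 (O = -5 - (4 - 1*5) = -5 - (4 - 5) = -5 - 1*(-1) = -5 + 1 = -4)
((O*4 + 8) - 29)*(-214) - 73614 = ((-4*4 + 8) - 29)*(-214) - 73614 = ((-16 + 8) - 29)*(-214) - 73614 = (-8 - 29)*(-214) - 73614 = -37*(-214) - 73614 = 7918 - 73614 = -65696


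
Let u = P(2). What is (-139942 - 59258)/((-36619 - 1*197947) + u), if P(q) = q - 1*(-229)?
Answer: 39840/46867 ≈ 0.85007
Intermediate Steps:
P(q) = 229 + q (P(q) = q + 229 = 229 + q)
u = 231 (u = 229 + 2 = 231)
(-139942 - 59258)/((-36619 - 1*197947) + u) = (-139942 - 59258)/((-36619 - 1*197947) + 231) = -199200/((-36619 - 197947) + 231) = -199200/(-234566 + 231) = -199200/(-234335) = -199200*(-1/234335) = 39840/46867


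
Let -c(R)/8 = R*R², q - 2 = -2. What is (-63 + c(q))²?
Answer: 3969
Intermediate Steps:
q = 0 (q = 2 - 2 = 0)
c(R) = -8*R³ (c(R) = -8*R*R² = -8*R³)
(-63 + c(q))² = (-63 - 8*0³)² = (-63 - 8*0)² = (-63 + 0)² = (-63)² = 3969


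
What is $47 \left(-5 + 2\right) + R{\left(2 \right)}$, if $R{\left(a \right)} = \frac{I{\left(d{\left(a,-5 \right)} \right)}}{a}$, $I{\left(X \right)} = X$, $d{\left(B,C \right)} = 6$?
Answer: $-138$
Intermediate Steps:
$R{\left(a \right)} = \frac{6}{a}$
$47 \left(-5 + 2\right) + R{\left(2 \right)} = 47 \left(-5 + 2\right) + \frac{6}{2} = 47 \left(-3\right) + 6 \cdot \frac{1}{2} = -141 + 3 = -138$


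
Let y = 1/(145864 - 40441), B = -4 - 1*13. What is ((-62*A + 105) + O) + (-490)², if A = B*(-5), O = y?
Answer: 24767552506/105423 ≈ 2.3494e+5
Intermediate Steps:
B = -17 (B = -4 - 13 = -17)
y = 1/105423 ≈ 9.4856e-6
O = 1/105423 ≈ 9.4856e-6
A = 85 (A = -17*(-5) = 85)
((-62*A + 105) + O) + (-490)² = ((-62*85 + 105) + 1/105423) + (-490)² = ((-5270 + 105) + 1/105423) + 240100 = (-5165 + 1/105423) + 240100 = -544509794/105423 + 240100 = 24767552506/105423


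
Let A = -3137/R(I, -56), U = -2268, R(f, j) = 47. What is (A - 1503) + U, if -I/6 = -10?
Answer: -180374/47 ≈ -3837.7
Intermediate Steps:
I = 60 (I = -6*(-10) = 60)
A = -3137/47 ≈ -66.745
(A - 1503) + U = (-3137/47 - 1503) - 2268 = -73778/47 - 2268 = -180374/47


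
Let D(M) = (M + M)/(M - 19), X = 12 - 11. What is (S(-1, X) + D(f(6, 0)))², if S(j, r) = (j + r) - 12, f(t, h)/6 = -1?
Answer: 82944/625 ≈ 132.71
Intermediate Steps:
X = 1
f(t, h) = -6 (f(t, h) = 6*(-1) = -6)
D(M) = 2*M/(-19 + M) (D(M) = (2*M)/(-19 + M) = 2*M/(-19 + M))
S(j, r) = -12 + j + r
(S(-1, X) + D(f(6, 0)))² = ((-12 - 1 + 1) + 2*(-6)/(-19 - 6))² = (-12 + 2*(-6)/(-25))² = (-12 + 2*(-6)*(-1/25))² = (-12 + 12/25)² = (-288/25)² = 82944/625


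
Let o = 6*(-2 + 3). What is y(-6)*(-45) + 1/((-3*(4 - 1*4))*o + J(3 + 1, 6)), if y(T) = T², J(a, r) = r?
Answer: -9719/6 ≈ -1619.8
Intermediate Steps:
o = 6 (o = 6*1 = 6)
y(-6)*(-45) + 1/((-3*(4 - 1*4))*o + J(3 + 1, 6)) = (-6)²*(-45) + 1/(-3*(4 - 1*4)*6 + 6) = 36*(-45) + 1/(-3*(4 - 4)*6 + 6) = -1620 + 1/(-3*0*6 + 6) = -1620 + 1/(0*6 + 6) = -1620 + 1/(0 + 6) = -1620 + 1/6 = -1620 + ⅙ = -9719/6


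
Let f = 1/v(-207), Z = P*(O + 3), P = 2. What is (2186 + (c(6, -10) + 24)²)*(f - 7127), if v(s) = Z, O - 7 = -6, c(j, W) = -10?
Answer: -67904865/4 ≈ -1.6976e+7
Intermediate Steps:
O = 1 (O = 7 - 6 = 1)
Z = 8 (Z = 2*(1 + 3) = 2*4 = 8)
v(s) = 8
f = ⅛ (f = 1/8 = ⅛ ≈ 0.12500)
(2186 + (c(6, -10) + 24)²)*(f - 7127) = (2186 + (-10 + 24)²)*(⅛ - 7127) = (2186 + 14²)*(-57015/8) = (2186 + 196)*(-57015/8) = 2382*(-57015/8) = -67904865/4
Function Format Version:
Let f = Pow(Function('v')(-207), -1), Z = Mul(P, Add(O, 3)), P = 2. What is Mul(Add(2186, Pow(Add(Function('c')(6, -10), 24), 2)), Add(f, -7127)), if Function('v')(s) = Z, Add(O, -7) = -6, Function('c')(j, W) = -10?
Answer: Rational(-67904865, 4) ≈ -1.6976e+7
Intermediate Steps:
O = 1 (O = Add(7, -6) = 1)
Z = 8 (Z = Mul(2, Add(1, 3)) = Mul(2, 4) = 8)
Function('v')(s) = 8
f = Rational(1, 8) (f = Pow(8, -1) = Rational(1, 8) ≈ 0.12500)
Mul(Add(2186, Pow(Add(Function('c')(6, -10), 24), 2)), Add(f, -7127)) = Mul(Add(2186, Pow(Add(-10, 24), 2)), Add(Rational(1, 8), -7127)) = Mul(Add(2186, Pow(14, 2)), Rational(-57015, 8)) = Mul(Add(2186, 196), Rational(-57015, 8)) = Mul(2382, Rational(-57015, 8)) = Rational(-67904865, 4)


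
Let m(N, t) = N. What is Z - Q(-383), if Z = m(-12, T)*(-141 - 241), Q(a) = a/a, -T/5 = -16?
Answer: 4583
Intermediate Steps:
T = 80 (T = -5*(-16) = 80)
Q(a) = 1
Z = 4584 (Z = -12*(-141 - 241) = -12*(-382) = 4584)
Z - Q(-383) = 4584 - 1*1 = 4584 - 1 = 4583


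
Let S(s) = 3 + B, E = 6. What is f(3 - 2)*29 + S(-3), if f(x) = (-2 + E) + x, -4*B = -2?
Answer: 297/2 ≈ 148.50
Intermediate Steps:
B = 1/2 (B = -1/4*(-2) = 1/2 ≈ 0.50000)
S(s) = 7/2 (S(s) = 3 + 1/2 = 7/2)
f(x) = 4 + x (f(x) = (-2 + 6) + x = 4 + x)
f(3 - 2)*29 + S(-3) = (4 + (3 - 2))*29 + 7/2 = (4 + 1)*29 + 7/2 = 5*29 + 7/2 = 145 + 7/2 = 297/2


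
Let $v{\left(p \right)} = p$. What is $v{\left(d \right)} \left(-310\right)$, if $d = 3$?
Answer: $-930$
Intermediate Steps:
$v{\left(d \right)} \left(-310\right) = 3 \left(-310\right) = -930$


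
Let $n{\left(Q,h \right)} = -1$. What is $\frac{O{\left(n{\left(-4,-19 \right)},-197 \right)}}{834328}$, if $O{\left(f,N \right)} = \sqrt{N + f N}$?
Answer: $0$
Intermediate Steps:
$O{\left(f,N \right)} = \sqrt{N + N f}$
$\frac{O{\left(n{\left(-4,-19 \right)},-197 \right)}}{834328} = \frac{\sqrt{- 197 \left(1 - 1\right)}}{834328} = \sqrt{\left(-197\right) 0} \cdot \frac{1}{834328} = \sqrt{0} \cdot \frac{1}{834328} = 0 \cdot \frac{1}{834328} = 0$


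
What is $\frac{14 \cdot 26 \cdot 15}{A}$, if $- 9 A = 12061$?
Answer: $- \frac{7020}{1723} \approx -4.0743$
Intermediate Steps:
$A = - \frac{12061}{9}$ ($A = \left(- \frac{1}{9}\right) 12061 = - \frac{12061}{9} \approx -1340.1$)
$\frac{14 \cdot 26 \cdot 15}{A} = \frac{14 \cdot 26 \cdot 15}{- \frac{12061}{9}} = 364 \cdot 15 \left(- \frac{9}{12061}\right) = 5460 \left(- \frac{9}{12061}\right) = - \frac{7020}{1723}$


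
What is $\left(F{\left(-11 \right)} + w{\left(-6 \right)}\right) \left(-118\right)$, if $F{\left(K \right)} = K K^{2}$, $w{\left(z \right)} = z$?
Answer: $157766$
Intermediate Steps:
$F{\left(K \right)} = K^{3}$
$\left(F{\left(-11 \right)} + w{\left(-6 \right)}\right) \left(-118\right) = \left(\left(-11\right)^{3} - 6\right) \left(-118\right) = \left(-1331 - 6\right) \left(-118\right) = \left(-1337\right) \left(-118\right) = 157766$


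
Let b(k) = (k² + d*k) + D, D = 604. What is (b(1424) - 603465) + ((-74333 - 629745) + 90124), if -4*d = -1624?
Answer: 1389105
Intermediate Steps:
d = 406 (d = -¼*(-1624) = 406)
b(k) = 604 + k² + 406*k (b(k) = (k² + 406*k) + 604 = 604 + k² + 406*k)
(b(1424) - 603465) + ((-74333 - 629745) + 90124) = ((604 + 1424² + 406*1424) - 603465) + ((-74333 - 629745) + 90124) = ((604 + 2027776 + 578144) - 603465) + (-704078 + 90124) = (2606524 - 603465) - 613954 = 2003059 - 613954 = 1389105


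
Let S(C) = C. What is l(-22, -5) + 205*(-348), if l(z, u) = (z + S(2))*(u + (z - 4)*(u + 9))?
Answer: -69160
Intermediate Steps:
l(z, u) = (2 + z)*(u + (-4 + z)*(9 + u)) (l(z, u) = (z + 2)*(u + (z - 4)*(u + 9)) = (2 + z)*(u + (-4 + z)*(9 + u)))
l(-22, -5) + 205*(-348) = (-72 - 18*(-22) - 6*(-5) + 9*(-22)² - 5*(-22)² - 1*(-5)*(-22)) + 205*(-348) = (-72 + 396 + 30 + 9*484 - 5*484 - 110) - 71340 = (-72 + 396 + 30 + 4356 - 2420 - 110) - 71340 = 2180 - 71340 = -69160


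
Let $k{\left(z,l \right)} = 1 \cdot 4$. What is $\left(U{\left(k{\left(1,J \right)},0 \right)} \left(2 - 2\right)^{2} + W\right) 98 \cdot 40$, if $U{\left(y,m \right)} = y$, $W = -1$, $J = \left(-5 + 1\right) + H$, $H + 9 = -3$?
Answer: $-3920$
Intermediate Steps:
$H = -12$ ($H = -9 - 3 = -12$)
$J = -16$ ($J = \left(-5 + 1\right) - 12 = -4 - 12 = -16$)
$k{\left(z,l \right)} = 4$
$\left(U{\left(k{\left(1,J \right)},0 \right)} \left(2 - 2\right)^{2} + W\right) 98 \cdot 40 = \left(4 \left(2 - 2\right)^{2} - 1\right) 98 \cdot 40 = \left(4 \cdot 0^{2} - 1\right) 98 \cdot 40 = \left(4 \cdot 0 - 1\right) 98 \cdot 40 = \left(0 - 1\right) 98 \cdot 40 = \left(-1\right) 98 \cdot 40 = \left(-98\right) 40 = -3920$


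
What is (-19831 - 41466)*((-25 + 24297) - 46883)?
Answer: 1385986467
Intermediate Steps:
(-19831 - 41466)*((-25 + 24297) - 46883) = -61297*(24272 - 46883) = -61297*(-22611) = 1385986467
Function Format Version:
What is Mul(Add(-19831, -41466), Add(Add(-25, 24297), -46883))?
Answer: 1385986467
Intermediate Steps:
Mul(Add(-19831, -41466), Add(Add(-25, 24297), -46883)) = Mul(-61297, Add(24272, -46883)) = Mul(-61297, -22611) = 1385986467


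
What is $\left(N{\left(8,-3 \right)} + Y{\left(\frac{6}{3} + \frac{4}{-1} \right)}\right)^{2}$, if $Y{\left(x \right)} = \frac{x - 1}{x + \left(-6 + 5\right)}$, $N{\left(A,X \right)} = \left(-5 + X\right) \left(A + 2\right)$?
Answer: $6241$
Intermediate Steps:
$N{\left(A,X \right)} = \left(-5 + X\right) \left(2 + A\right)$
$Y{\left(x \right)} = 1$ ($Y{\left(x \right)} = \frac{-1 + x}{x - 1} = \frac{-1 + x}{-1 + x} = 1$)
$\left(N{\left(8,-3 \right)} + Y{\left(\frac{6}{3} + \frac{4}{-1} \right)}\right)^{2} = \left(\left(-10 - 40 + 2 \left(-3\right) + 8 \left(-3\right)\right) + 1\right)^{2} = \left(\left(-10 - 40 - 6 - 24\right) + 1\right)^{2} = \left(-80 + 1\right)^{2} = \left(-79\right)^{2} = 6241$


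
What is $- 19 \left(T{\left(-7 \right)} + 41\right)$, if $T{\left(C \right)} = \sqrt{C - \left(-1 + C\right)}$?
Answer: $-798$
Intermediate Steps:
$T{\left(C \right)} = 1$ ($T{\left(C \right)} = \sqrt{1} = 1$)
$- 19 \left(T{\left(-7 \right)} + 41\right) = - 19 \left(1 + 41\right) = \left(-19\right) 42 = -798$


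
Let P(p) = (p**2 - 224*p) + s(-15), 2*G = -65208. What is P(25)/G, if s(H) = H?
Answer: 2495/16302 ≈ 0.15305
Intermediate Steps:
G = -32604 (G = (1/2)*(-65208) = -32604)
P(p) = -15 + p**2 - 224*p (P(p) = (p**2 - 224*p) - 15 = -15 + p**2 - 224*p)
P(25)/G = (-15 + 25**2 - 224*25)/(-32604) = (-15 + 625 - 5600)*(-1/32604) = -4990*(-1/32604) = 2495/16302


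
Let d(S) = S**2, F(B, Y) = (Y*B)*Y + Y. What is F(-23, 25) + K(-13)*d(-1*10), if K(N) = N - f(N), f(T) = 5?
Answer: -16150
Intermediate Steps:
F(B, Y) = Y + B*Y**2 (F(B, Y) = (B*Y)*Y + Y = B*Y**2 + Y = Y + B*Y**2)
K(N) = -5 + N (K(N) = N - 1*5 = N - 5 = -5 + N)
F(-23, 25) + K(-13)*d(-1*10) = 25*(1 - 23*25) + (-5 - 13)*(-1*10)**2 = 25*(1 - 575) - 18*(-10)**2 = 25*(-574) - 18*100 = -14350 - 1800 = -16150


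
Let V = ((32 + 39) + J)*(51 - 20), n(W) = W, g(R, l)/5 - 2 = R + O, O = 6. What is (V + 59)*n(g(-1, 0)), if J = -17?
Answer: 60655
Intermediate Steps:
g(R, l) = 40 + 5*R (g(R, l) = 10 + 5*(R + 6) = 10 + 5*(6 + R) = 10 + (30 + 5*R) = 40 + 5*R)
V = 1674 (V = ((32 + 39) - 17)*(51 - 20) = (71 - 17)*31 = 54*31 = 1674)
(V + 59)*n(g(-1, 0)) = (1674 + 59)*(40 + 5*(-1)) = 1733*(40 - 5) = 1733*35 = 60655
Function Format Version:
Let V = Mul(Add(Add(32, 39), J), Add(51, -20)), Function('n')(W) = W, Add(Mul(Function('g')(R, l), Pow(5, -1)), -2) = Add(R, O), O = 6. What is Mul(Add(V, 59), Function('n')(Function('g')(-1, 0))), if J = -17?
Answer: 60655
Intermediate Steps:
Function('g')(R, l) = Add(40, Mul(5, R)) (Function('g')(R, l) = Add(10, Mul(5, Add(R, 6))) = Add(10, Mul(5, Add(6, R))) = Add(10, Add(30, Mul(5, R))) = Add(40, Mul(5, R)))
V = 1674 (V = Mul(Add(Add(32, 39), -17), Add(51, -20)) = Mul(Add(71, -17), 31) = Mul(54, 31) = 1674)
Mul(Add(V, 59), Function('n')(Function('g')(-1, 0))) = Mul(Add(1674, 59), Add(40, Mul(5, -1))) = Mul(1733, Add(40, -5)) = Mul(1733, 35) = 60655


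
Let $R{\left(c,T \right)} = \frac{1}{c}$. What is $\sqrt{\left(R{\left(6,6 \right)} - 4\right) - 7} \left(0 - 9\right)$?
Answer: $- \frac{3 i \sqrt{390}}{2} \approx - 29.623 i$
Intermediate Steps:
$\sqrt{\left(R{\left(6,6 \right)} - 4\right) - 7} \left(0 - 9\right) = \sqrt{\left(\frac{1}{6} - 4\right) - 7} \left(0 - 9\right) = \sqrt{\left(\frac{1}{6} - 4\right) - 7} \left(-9\right) = \sqrt{- \frac{23}{6} - 7} \left(-9\right) = \sqrt{- \frac{65}{6}} \left(-9\right) = \frac{i \sqrt{390}}{6} \left(-9\right) = - \frac{3 i \sqrt{390}}{2}$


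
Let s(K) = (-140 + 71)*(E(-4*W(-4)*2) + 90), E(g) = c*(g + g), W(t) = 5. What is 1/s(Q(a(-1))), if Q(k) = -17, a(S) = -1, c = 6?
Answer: 1/26910 ≈ 3.7161e-5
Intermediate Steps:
E(g) = 12*g (E(g) = 6*(g + g) = 6*(2*g) = 12*g)
s(K) = 26910 (s(K) = (-140 + 71)*(12*(-4*5*2) + 90) = -69*(12*(-20*2) + 90) = -69*(12*(-40) + 90) = -69*(-480 + 90) = -69*(-390) = 26910)
1/s(Q(a(-1))) = 1/26910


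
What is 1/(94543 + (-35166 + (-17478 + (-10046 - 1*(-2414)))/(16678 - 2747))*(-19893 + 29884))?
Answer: -13931/4893500177563 ≈ -2.8468e-9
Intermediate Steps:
1/(94543 + (-35166 + (-17478 + (-10046 - 1*(-2414)))/(16678 - 2747))*(-19893 + 29884)) = 1/(94543 + (-35166 + (-17478 + (-10046 + 2414))/13931)*9991) = 1/(94543 + (-35166 + (-17478 - 7632)*(1/13931))*9991) = 1/(94543 + (-35166 - 25110*1/13931)*9991) = 1/(94543 + (-35166 - 25110/13931)*9991) = 1/(94543 - 489922656/13931*9991) = 1/(94543 - 4894817256096/13931) = 1/(-4893500177563/13931) = -13931/4893500177563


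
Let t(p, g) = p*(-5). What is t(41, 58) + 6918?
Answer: 6713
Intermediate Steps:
t(p, g) = -5*p
t(41, 58) + 6918 = -5*41 + 6918 = -205 + 6918 = 6713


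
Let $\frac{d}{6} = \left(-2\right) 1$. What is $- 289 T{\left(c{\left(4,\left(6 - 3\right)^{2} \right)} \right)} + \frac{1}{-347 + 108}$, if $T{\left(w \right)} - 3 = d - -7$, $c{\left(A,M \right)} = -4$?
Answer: $\frac{138141}{239} \approx 578.0$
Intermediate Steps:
$d = -12$ ($d = 6 \left(\left(-2\right) 1\right) = 6 \left(-2\right) = -12$)
$T{\left(w \right)} = -2$ ($T{\left(w \right)} = 3 - 5 = -2$)
$- 289 T{\left(c{\left(4,\left(6 - 3\right)^{2} \right)} \right)} + \frac{1}{-347 + 108} = \left(-289\right) \left(-2\right) + \frac{1}{-347 + 108} = 578 + \frac{1}{-239} = 578 - \frac{1}{239} = \frac{138141}{239}$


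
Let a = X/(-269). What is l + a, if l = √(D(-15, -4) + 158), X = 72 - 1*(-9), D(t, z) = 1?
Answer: -81/269 + √159 ≈ 12.308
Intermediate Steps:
X = 81 (X = 72 + 9 = 81)
a = -81/269 (a = 81/(-269) = 81*(-1/269) = -81/269 ≈ -0.30112)
l = √159 (l = √(1 + 158) = √159 ≈ 12.610)
l + a = √159 - 81/269 = -81/269 + √159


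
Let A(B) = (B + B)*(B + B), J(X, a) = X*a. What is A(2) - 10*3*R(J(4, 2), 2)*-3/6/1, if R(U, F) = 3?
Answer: 61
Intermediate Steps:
A(B) = 4*B**2 (A(B) = (2*B)*(2*B) = 4*B**2)
A(2) - 10*3*R(J(4, 2), 2)*-3/6/1 = 4*2**2 - 10*3*3*-3/6/1 = 4*4 - 90*-3*1/6*1 = 16 - 90*(-1/2*1) = 16 - 90*(-1)/2 = 16 - 10*(-9/2) = 16 + 45 = 61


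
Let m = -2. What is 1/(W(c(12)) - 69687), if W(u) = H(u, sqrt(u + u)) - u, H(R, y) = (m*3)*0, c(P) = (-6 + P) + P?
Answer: -1/69705 ≈ -1.4346e-5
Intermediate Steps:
c(P) = -6 + 2*P
H(R, y) = 0 (H(R, y) = -2*3*0 = -6*0 = 0)
W(u) = -u (W(u) = 0 - u = -u)
1/(W(c(12)) - 69687) = 1/(-(-6 + 2*12) - 69687) = 1/(-(-6 + 24) - 69687) = 1/(-1*18 - 69687) = 1/(-18 - 69687) = 1/(-69705) = -1/69705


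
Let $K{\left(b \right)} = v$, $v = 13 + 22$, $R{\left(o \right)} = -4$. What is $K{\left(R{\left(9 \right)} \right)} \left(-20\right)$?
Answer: $-700$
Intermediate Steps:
$v = 35$
$K{\left(b \right)} = 35$
$K{\left(R{\left(9 \right)} \right)} \left(-20\right) = 35 \left(-20\right) = -700$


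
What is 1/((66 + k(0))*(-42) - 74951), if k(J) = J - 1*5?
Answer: -1/77513 ≈ -1.2901e-5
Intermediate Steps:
k(J) = -5 + J (k(J) = J - 5 = -5 + J)
1/((66 + k(0))*(-42) - 74951) = 1/((66 + (-5 + 0))*(-42) - 74951) = 1/((66 - 5)*(-42) - 74951) = 1/(61*(-42) - 74951) = 1/(-2562 - 74951) = 1/(-77513) = -1/77513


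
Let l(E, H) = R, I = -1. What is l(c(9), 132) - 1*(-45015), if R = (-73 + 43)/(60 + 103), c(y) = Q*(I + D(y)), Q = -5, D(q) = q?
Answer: 7337415/163 ≈ 45015.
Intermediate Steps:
c(y) = 5 - 5*y (c(y) = -5*(-1 + y) = 5 - 5*y)
R = -30/163 ≈ -0.18405
l(E, H) = -30/163
l(c(9), 132) - 1*(-45015) = -30/163 - 1*(-45015) = -30/163 + 45015 = 7337415/163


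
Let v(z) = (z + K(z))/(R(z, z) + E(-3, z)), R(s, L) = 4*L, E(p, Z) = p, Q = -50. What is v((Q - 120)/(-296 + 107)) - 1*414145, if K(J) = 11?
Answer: -46796136/113 ≈ -4.1413e+5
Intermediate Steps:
v(z) = (11 + z)/(-3 + 4*z) (v(z) = (z + 11)/(4*z - 3) = (11 + z)/(-3 + 4*z))
v((Q - 120)/(-296 + 107)) - 1*414145 = (11 + (-50 - 120)/(-296 + 107))/(-3 + 4*((-50 - 120)/(-296 + 107))) - 1*414145 = (11 - 170/(-189))/(-3 + 4*(-170/(-189))) - 414145 = (11 - 170*(-1/189))/(-3 + 4*(-170*(-1/189))) - 414145 = (11 + 170/189)/(-3 + 4*(170/189)) - 414145 = (2249/189)/(-3 + 680/189) - 414145 = (2249/189)/(113/189) - 414145 = (189/113)*(2249/189) - 414145 = 2249/113 - 414145 = -46796136/113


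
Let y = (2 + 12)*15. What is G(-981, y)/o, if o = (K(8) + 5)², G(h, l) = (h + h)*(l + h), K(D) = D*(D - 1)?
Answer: 1512702/3721 ≈ 406.53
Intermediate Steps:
K(D) = D*(-1 + D)
y = 210 (y = 14*15 = 210)
G(h, l) = 2*h*(h + l) (G(h, l) = (2*h)*(h + l) = 2*h*(h + l))
o = 3721 (o = (8*(-1 + 8) + 5)² = (8*7 + 5)² = (56 + 5)² = 61² = 3721)
G(-981, y)/o = (2*(-981)*(-981 + 210))/3721 = (2*(-981)*(-771))*(1/3721) = 1512702*(1/3721) = 1512702/3721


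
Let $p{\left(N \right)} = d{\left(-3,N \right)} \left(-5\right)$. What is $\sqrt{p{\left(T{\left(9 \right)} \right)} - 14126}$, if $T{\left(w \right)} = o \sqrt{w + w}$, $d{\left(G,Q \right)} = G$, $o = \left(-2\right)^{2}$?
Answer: $i \sqrt{14111} \approx 118.79 i$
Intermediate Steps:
$o = 4$
$T{\left(w \right)} = 4 \sqrt{2} \sqrt{w}$ ($T{\left(w \right)} = 4 \sqrt{w + w} = 4 \sqrt{2 w} = 4 \sqrt{2} \sqrt{w}$)
$p{\left(N \right)} = 15$ ($p{\left(N \right)} = \left(-3\right) \left(-5\right) = 15$)
$\sqrt{p{\left(T{\left(9 \right)} \right)} - 14126} = \sqrt{15 - 14126} = \sqrt{-14111} = i \sqrt{14111}$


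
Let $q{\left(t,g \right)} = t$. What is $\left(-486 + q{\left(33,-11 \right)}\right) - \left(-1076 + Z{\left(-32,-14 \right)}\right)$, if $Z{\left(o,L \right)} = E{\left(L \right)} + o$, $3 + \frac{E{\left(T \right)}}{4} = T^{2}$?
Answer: $-117$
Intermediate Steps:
$E{\left(T \right)} = -12 + 4 T^{2}$
$Z{\left(o,L \right)} = -12 + o + 4 L^{2}$ ($Z{\left(o,L \right)} = \left(-12 + 4 L^{2}\right) + o = -12 + o + 4 L^{2}$)
$\left(-486 + q{\left(33,-11 \right)}\right) - \left(-1076 + Z{\left(-32,-14 \right)}\right) = \left(-486 + 33\right) + \left(1076 - \left(-12 - 32 + 4 \left(-14\right)^{2}\right)\right) = -453 + \left(1076 - \left(-12 - 32 + 4 \cdot 196\right)\right) = -453 + \left(1076 - \left(-12 - 32 + 784\right)\right) = -453 + \left(1076 - 740\right) = -453 + 336 = -117$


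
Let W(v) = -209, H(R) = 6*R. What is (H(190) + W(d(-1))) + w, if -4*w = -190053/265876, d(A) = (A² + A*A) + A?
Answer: 990312277/1063504 ≈ 931.18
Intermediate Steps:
d(A) = A + 2*A² (d(A) = (A² + A²) + A = 2*A² + A = A + 2*A²)
w = 190053/1063504 (w = -(-190053)/(4*265876) = -¼*(-190053/265876) = 190053/1063504 ≈ 0.17870)
(H(190) + W(d(-1))) + w = (6*190 - 209) + 190053/1063504 = (1140 - 209) + 190053/1063504 = 931 + 190053/1063504 = 990312277/1063504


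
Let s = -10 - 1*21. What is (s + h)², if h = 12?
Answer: 361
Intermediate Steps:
s = -31 (s = -10 - 21 = -31)
(s + h)² = (-31 + 12)² = (-19)² = 361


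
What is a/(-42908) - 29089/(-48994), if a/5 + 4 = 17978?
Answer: -23198088/15457607 ≈ -1.5008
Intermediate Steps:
a = 89870 (a = -20 + 5*17978 = -20 + 89890 = 89870)
a/(-42908) - 29089/(-48994) = 89870/(-42908) - 29089/(-48994) = 89870*(-1/42908) - 29089*(-1/48994) = -44935/21454 + 29089/48994 = -23198088/15457607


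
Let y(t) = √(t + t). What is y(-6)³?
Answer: -24*I*√3 ≈ -41.569*I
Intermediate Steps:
y(t) = √2*√t (y(t) = √(2*t) = √2*√t)
y(-6)³ = (√2*√(-6))³ = (√2*(I*√6))³ = (2*I*√3)³ = -24*I*√3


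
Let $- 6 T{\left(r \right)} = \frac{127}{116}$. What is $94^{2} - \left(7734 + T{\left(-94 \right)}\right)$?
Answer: $\frac{767119}{696} \approx 1102.2$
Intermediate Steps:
$T{\left(r \right)} = - \frac{127}{696}$ ($T{\left(r \right)} = - \frac{127 \cdot \frac{1}{116}}{6} = \left(- \frac{1}{6}\right) \frac{127}{116} = - \frac{127}{696}$)
$94^{2} - \left(7734 + T{\left(-94 \right)}\right) = 94^{2} - \left(7734 - \frac{127}{696}\right) = 8836 - \frac{5382737}{696} = \frac{767119}{696}$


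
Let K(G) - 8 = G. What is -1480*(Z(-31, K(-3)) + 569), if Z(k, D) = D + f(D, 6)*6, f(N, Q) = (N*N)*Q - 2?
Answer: -2163760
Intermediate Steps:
K(G) = 8 + G
f(N, Q) = -2 + Q*N**2 (f(N, Q) = N**2*Q - 2 = Q*N**2 - 2 = -2 + Q*N**2)
Z(k, D) = -12 + D + 36*D**2 (Z(k, D) = D + (-2 + 6*D**2)*6 = D + (-12 + 36*D**2) = -12 + D + 36*D**2)
-1480*(Z(-31, K(-3)) + 569) = -1480*((-12 + (8 - 3) + 36*(8 - 3)**2) + 569) = -1480*((-12 + 5 + 36*5**2) + 569) = -1480*((-12 + 5 + 36*25) + 569) = -1480*((-12 + 5 + 900) + 569) = -1480*(893 + 569) = -1480*1462 = -2163760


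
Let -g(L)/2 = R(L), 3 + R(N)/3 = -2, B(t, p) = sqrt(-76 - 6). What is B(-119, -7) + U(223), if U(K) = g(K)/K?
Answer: 30/223 + I*sqrt(82) ≈ 0.13453 + 9.0554*I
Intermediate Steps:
B(t, p) = I*sqrt(82) (B(t, p) = sqrt(-82) = I*sqrt(82))
R(N) = -15 (R(N) = -9 + 3*(-2) = -9 - 6 = -15)
g(L) = 30 (g(L) = -2*(-15) = 30)
U(K) = 30/K
B(-119, -7) + U(223) = I*sqrt(82) + 30/223 = 30/223 + I*sqrt(82)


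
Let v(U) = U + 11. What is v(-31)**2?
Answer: 400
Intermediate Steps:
v(U) = 11 + U
v(-31)**2 = (11 - 31)**2 = (-20)**2 = 400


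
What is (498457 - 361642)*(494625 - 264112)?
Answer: 31537636095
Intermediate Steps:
(498457 - 361642)*(494625 - 264112) = 136815*230513 = 31537636095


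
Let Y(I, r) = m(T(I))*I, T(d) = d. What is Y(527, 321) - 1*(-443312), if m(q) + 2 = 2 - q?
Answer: 165583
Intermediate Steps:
m(q) = -q (m(q) = -2 + (2 - q) = -q)
Y(I, r) = -I**2 (Y(I, r) = (-I)*I = -I**2)
Y(527, 321) - 1*(-443312) = -1*527**2 - 1*(-443312) = -1*277729 + 443312 = -277729 + 443312 = 165583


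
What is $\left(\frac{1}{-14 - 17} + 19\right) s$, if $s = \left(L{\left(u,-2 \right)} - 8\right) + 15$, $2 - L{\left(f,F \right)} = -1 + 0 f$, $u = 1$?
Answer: $\frac{5880}{31} \approx 189.68$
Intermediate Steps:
$L{\left(f,F \right)} = 3$ ($L{\left(f,F \right)} = 2 - \left(-1 + 0 f\right) = 2 - \left(-1 + 0\right) = 2 - -1 = 2 + 1 = 3$)
$s = 10$ ($s = \left(3 - 8\right) + 15 = -5 + 15 = 10$)
$\left(\frac{1}{-14 - 17} + 19\right) s = \left(\frac{1}{-14 - 17} + 19\right) 10 = \left(\frac{1}{-31} + 19\right) 10 = \left(- \frac{1}{31} + 19\right) 10 = \frac{588}{31} \cdot 10 = \frac{5880}{31}$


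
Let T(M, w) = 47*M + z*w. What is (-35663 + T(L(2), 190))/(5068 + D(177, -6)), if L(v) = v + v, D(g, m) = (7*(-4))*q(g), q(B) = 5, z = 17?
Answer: -32245/4928 ≈ -6.5432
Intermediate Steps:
D(g, m) = -140 (D(g, m) = (7*(-4))*5 = -28*5 = -140)
L(v) = 2*v
T(M, w) = 17*w + 47*M (T(M, w) = 47*M + 17*w = 17*w + 47*M)
(-35663 + T(L(2), 190))/(5068 + D(177, -6)) = (-35663 + (17*190 + 47*(2*2)))/(5068 - 140) = (-35663 + (3230 + 47*4))/4928 = (-35663 + (3230 + 188))*(1/4928) = (-35663 + 3418)*(1/4928) = -32245*1/4928 = -32245/4928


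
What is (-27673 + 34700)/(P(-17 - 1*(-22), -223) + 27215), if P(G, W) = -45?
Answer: 7027/27170 ≈ 0.25863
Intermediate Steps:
(-27673 + 34700)/(P(-17 - 1*(-22), -223) + 27215) = (-27673 + 34700)/(-45 + 27215) = 7027/27170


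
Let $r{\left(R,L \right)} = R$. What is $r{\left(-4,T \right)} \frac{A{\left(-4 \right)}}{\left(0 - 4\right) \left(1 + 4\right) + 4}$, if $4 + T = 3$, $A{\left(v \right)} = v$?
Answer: $-1$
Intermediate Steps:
$T = -1$ ($T = -4 + 3 = -1$)
$r{\left(-4,T \right)} \frac{A{\left(-4 \right)}}{\left(0 - 4\right) \left(1 + 4\right) + 4} = - 4 \frac{1}{\left(0 - 4\right) \left(1 + 4\right) + 4} \left(-4\right) = - 4 \frac{1}{\left(-4\right) 5 + 4} \left(-4\right) = - 4 \frac{1}{-20 + 4} \left(-4\right) = - 4 \frac{1}{-16} \left(-4\right) = - 4 \left(\left(- \frac{1}{16}\right) \left(-4\right)\right) = \left(-4\right) \frac{1}{4} = -1$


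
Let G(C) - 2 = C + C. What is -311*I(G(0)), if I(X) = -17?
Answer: 5287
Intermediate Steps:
G(C) = 2 + 2*C (G(C) = 2 + (C + C) = 2 + 2*C)
-311*I(G(0)) = -311*(-17) = 5287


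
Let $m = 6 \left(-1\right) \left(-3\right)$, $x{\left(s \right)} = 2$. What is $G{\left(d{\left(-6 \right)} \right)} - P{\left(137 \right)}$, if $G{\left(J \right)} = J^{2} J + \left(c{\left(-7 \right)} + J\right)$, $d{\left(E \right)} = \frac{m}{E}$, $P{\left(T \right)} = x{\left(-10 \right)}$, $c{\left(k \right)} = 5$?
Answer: $-27$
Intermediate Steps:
$P{\left(T \right)} = 2$
$m = 18$ ($m = \left(-6\right) \left(-3\right) = 18$)
$d{\left(E \right)} = \frac{18}{E}$
$G{\left(J \right)} = 5 + J + J^{3}$ ($G{\left(J \right)} = J^{2} J + \left(5 + J\right) = J^{3} + \left(5 + J\right) = 5 + J + J^{3}$)
$G{\left(d{\left(-6 \right)} \right)} - P{\left(137 \right)} = \left(5 + \frac{18}{-6} + \left(\frac{18}{-6}\right)^{3}\right) - 2 = \left(5 + 18 \left(- \frac{1}{6}\right) + \left(18 \left(- \frac{1}{6}\right)\right)^{3}\right) - 2 = \left(5 - 3 + \left(-3\right)^{3}\right) - 2 = \left(5 - 3 - 27\right) - 2 = -25 - 2 = -27$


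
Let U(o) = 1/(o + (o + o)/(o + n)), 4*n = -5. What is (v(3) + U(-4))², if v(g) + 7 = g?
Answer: 52441/2704 ≈ 19.394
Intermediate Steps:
n = -5/4 (n = (¼)*(-5) = -5/4 ≈ -1.2500)
v(g) = -7 + g
U(o) = 1/(o + 2*o/(-5/4 + o)) (U(o) = 1/(o + (o + o)/(o - 5/4)) = 1/(o + (2*o)/(-5/4 + o)) = 1/(o + 2*o/(-5/4 + o)))
(v(3) + U(-4))² = ((-7 + 3) + (-5 + 4*(-4))/((-4)*(3 + 4*(-4))))² = (-4 - (-5 - 16)/(4*(3 - 16)))² = (-4 - ¼*(-21)/(-13))² = (-4 - ¼*(-1/13)*(-21))² = (-4 - 21/52)² = (-229/52)² = 52441/2704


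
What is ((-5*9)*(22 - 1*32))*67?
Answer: 30150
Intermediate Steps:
((-5*9)*(22 - 1*32))*67 = -45*(22 - 32)*67 = -45*(-10)*67 = 450*67 = 30150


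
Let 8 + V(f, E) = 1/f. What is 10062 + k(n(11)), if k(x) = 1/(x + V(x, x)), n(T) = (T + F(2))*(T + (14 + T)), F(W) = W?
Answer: 2166157890/215281 ≈ 10062.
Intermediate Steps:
V(f, E) = -8 + 1/f
n(T) = (2 + T)*(14 + 2*T) (n(T) = (T + 2)*(T + (14 + T)) = (2 + T)*(14 + 2*T))
k(x) = 1/(-8 + x + 1/x) (k(x) = 1/(x + (-8 + 1/x)) = 1/(-8 + x + 1/x))
10062 + k(n(11)) = 10062 + (28 + 2*11**2 + 18*11)/(1 + (28 + 2*11**2 + 18*11)*(-8 + (28 + 2*11**2 + 18*11))) = 10062 + (28 + 2*121 + 198)/(1 + (28 + 2*121 + 198)*(-8 + (28 + 2*121 + 198))) = 10062 + (28 + 242 + 198)/(1 + (28 + 242 + 198)*(-8 + (28 + 242 + 198))) = 10062 + 468/(1 + 468*(-8 + 468)) = 10062 + 468/(1 + 468*460) = 10062 + 468/(1 + 215280) = 10062 + 468/215281 = 2166157890/215281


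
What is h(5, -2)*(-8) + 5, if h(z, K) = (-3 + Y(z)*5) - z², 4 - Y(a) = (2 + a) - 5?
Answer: 149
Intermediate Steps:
Y(a) = 7 - a (Y(a) = 4 - ((2 + a) - 5) = 4 - (-3 + a) = 4 + (3 - a) = 7 - a)
h(z, K) = 32 - z² - 5*z (h(z, K) = (-3 + (7 - z)*5) - z² = (-3 + (35 - 5*z)) - z² = (32 - 5*z) - z² = 32 - z² - 5*z)
h(5, -2)*(-8) + 5 = (32 - 1*5² - 5*5)*(-8) + 5 = (32 - 1*25 - 25)*(-8) + 5 = (32 - 25 - 25)*(-8) + 5 = -18*(-8) + 5 = 144 + 5 = 149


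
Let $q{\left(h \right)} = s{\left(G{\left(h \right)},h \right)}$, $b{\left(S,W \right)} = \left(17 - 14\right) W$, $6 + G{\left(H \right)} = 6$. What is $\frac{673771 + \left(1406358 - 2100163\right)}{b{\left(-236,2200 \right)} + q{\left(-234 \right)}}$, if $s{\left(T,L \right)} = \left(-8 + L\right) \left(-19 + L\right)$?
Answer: $- \frac{10017}{33913} \approx -0.29537$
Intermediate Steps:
$G{\left(H \right)} = 0$ ($G{\left(H \right)} = -6 + 6 = 0$)
$s{\left(T,L \right)} = \left(-19 + L\right) \left(-8 + L\right)$
$b{\left(S,W \right)} = 3 W$
$q{\left(h \right)} = 152 + h^{2} - 27 h$
$\frac{673771 + \left(1406358 - 2100163\right)}{b{\left(-236,2200 \right)} + q{\left(-234 \right)}} = \frac{673771 + \left(1406358 - 2100163\right)}{3 \cdot 2200 + \left(152 + \left(-234\right)^{2} - -6318\right)} = \frac{673771 + \left(1406358 - 2100163\right)}{6600 + \left(152 + 54756 + 6318\right)} = \frac{673771 - 693805}{6600 + 61226} = - \frac{20034}{67826} = \left(-20034\right) \frac{1}{67826} = - \frac{10017}{33913}$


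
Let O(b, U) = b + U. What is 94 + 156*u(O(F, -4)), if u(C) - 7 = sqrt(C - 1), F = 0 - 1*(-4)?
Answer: 1186 + 156*I ≈ 1186.0 + 156.0*I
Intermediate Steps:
F = 4 (F = 0 + 4 = 4)
O(b, U) = U + b
u(C) = 7 + sqrt(-1 + C) (u(C) = 7 + sqrt(C - 1) = 7 + sqrt(-1 + C))
94 + 156*u(O(F, -4)) = 94 + 156*(7 + sqrt(-1 + (-4 + 4))) = 94 + 156*(7 + sqrt(-1 + 0)) = 94 + 156*(7 + sqrt(-1)) = 94 + 156*(7 + I) = 94 + (1092 + 156*I) = 1186 + 156*I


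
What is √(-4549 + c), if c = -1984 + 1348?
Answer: I*√5185 ≈ 72.007*I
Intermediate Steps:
c = -636
√(-4549 + c) = √(-4549 - 636) = √(-5185) = I*√5185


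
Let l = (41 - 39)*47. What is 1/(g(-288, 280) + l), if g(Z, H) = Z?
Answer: -1/194 ≈ -0.0051546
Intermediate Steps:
l = 94 (l = 2*47 = 94)
1/(g(-288, 280) + l) = 1/(-288 + 94) = 1/(-194) = -1/194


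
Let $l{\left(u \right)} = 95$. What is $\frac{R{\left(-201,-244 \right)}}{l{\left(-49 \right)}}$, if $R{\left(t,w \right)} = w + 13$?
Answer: $- \frac{231}{95} \approx -2.4316$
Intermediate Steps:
$R{\left(t,w \right)} = 13 + w$
$\frac{R{\left(-201,-244 \right)}}{l{\left(-49 \right)}} = \frac{13 - 244}{95} = \left(-231\right) \frac{1}{95} = - \frac{231}{95}$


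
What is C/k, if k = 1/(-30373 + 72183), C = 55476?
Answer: 2319451560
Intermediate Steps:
k = 1/41810 ≈ 2.3918e-5
C/k = 55476/(1/41810) = 55476*41810 = 2319451560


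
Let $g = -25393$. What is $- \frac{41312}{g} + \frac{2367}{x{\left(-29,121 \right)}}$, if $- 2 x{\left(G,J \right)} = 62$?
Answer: $- \frac{58824559}{787183} \approx -74.728$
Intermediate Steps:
$x{\left(G,J \right)} = -31$ ($x{\left(G,J \right)} = \left(- \frac{1}{2}\right) 62 = -31$)
$- \frac{41312}{g} + \frac{2367}{x{\left(-29,121 \right)}} = - \frac{41312}{-25393} + \frac{2367}{-31} = \left(-41312\right) \left(- \frac{1}{25393}\right) + 2367 \left(- \frac{1}{31}\right) = \frac{41312}{25393} - \frac{2367}{31} = - \frac{58824559}{787183}$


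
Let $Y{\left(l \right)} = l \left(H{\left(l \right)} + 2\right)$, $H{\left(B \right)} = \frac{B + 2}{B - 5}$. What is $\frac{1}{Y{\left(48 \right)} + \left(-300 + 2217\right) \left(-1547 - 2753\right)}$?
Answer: $- \frac{43}{354446772} \approx -1.2132 \cdot 10^{-7}$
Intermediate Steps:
$H{\left(B \right)} = \frac{2 + B}{-5 + B}$
$Y{\left(l \right)} = l \left(2 + \frac{2 + l}{-5 + l}\right)$ ($Y{\left(l \right)} = l \left(\frac{2 + l}{-5 + l} + 2\right) = l \left(2 + \frac{2 + l}{-5 + l}\right)$)
$\frac{1}{Y{\left(48 \right)} + \left(-300 + 2217\right) \left(-1547 - 2753\right)} = \frac{1}{\frac{48 \left(-8 + 3 \cdot 48\right)}{-5 + 48} + \left(-300 + 2217\right) \left(-1547 - 2753\right)} = \frac{1}{\frac{48 \left(-8 + 144\right)}{43} + 1917 \left(-4300\right)} = \frac{1}{48 \cdot \frac{1}{43} \cdot 136 - 8243100} = \frac{1}{\frac{6528}{43} - 8243100} = \frac{1}{- \frac{354446772}{43}} = - \frac{43}{354446772}$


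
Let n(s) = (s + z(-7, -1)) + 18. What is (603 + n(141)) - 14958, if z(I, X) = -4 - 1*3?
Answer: -14203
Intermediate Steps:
z(I, X) = -7 (z(I, X) = -4 - 3 = -7)
n(s) = 11 + s (n(s) = (s - 7) + 18 = (-7 + s) + 18 = 11 + s)
(603 + n(141)) - 14958 = (603 + (11 + 141)) - 14958 = (603 + 152) - 14958 = 755 - 14958 = -14203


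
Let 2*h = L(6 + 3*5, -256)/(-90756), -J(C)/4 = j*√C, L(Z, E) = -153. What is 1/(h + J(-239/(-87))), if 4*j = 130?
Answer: -29828472/1642896751533257 - 52877269120*√20793/1642896751533257 ≈ -0.0046411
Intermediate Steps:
j = 65/2 (j = (¼)*130 = 65/2 ≈ 32.500)
J(C) = -130*√C
h = 17/20168 (h = (-153/(-90756))/2 = (-153*(-1/90756))/2 = (½)*(17/10084) = 17/20168 ≈ 0.00084292)
1/(h + J(-239/(-87))) = 1/(17/20168 - 130*√239*√(-1/(-87))) = 1/(17/20168 - 130*√20793/87)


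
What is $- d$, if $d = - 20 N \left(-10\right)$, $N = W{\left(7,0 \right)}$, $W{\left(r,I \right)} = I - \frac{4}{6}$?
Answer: $\frac{400}{3} \approx 133.33$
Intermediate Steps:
$W{\left(r,I \right)} = - \frac{2}{3} + I$ ($W{\left(r,I \right)} = I - 4 \cdot \frac{1}{6} = I - \frac{2}{3} = - \frac{2}{3} + I$)
$N = - \frac{2}{3}$ ($N = - \frac{2}{3} + 0 = - \frac{2}{3} \approx -0.66667$)
$d = - \frac{400}{3}$ ($d = \left(-20\right) \left(- \frac{2}{3}\right) \left(-10\right) = \frac{40}{3} \left(-10\right) = - \frac{400}{3} \approx -133.33$)
$- d = \left(-1\right) \left(- \frac{400}{3}\right) = \frac{400}{3}$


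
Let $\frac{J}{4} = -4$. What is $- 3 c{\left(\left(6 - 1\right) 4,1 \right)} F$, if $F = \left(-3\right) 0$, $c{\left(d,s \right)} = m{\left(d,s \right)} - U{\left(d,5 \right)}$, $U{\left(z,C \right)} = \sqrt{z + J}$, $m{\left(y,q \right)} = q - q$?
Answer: $0$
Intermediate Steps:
$J = -16$ ($J = 4 \left(-4\right) = -16$)
$m{\left(y,q \right)} = 0$
$U{\left(z,C \right)} = \sqrt{-16 + z}$ ($U{\left(z,C \right)} = \sqrt{z - 16} = \sqrt{-16 + z}$)
$c{\left(d,s \right)} = - \sqrt{-16 + d}$ ($c{\left(d,s \right)} = 0 - \sqrt{-16 + d} = - \sqrt{-16 + d}$)
$F = 0$
$- 3 c{\left(\left(6 - 1\right) 4,1 \right)} F = - 3 \left(- \sqrt{-16 + \left(6 - 1\right) 4}\right) 0 = - 3 \left(- \sqrt{-16 + 5 \cdot 4}\right) 0 = - 3 \left(- \sqrt{-16 + 20}\right) 0 = - 3 \left(- \sqrt{4}\right) 0 = - 3 \left(\left(-1\right) 2\right) 0 = \left(-3\right) \left(-2\right) 0 = 6 \cdot 0 = 0$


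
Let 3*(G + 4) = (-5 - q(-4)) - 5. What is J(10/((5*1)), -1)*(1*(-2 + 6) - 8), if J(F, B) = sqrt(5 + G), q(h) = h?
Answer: -4*I ≈ -4.0*I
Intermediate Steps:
G = -6 (G = -4 + ((-5 - 1*(-4)) - 5)/3 = -4 + ((-5 + 4) - 5)/3 = -4 + (-1 - 5)/3 = -4 + (1/3)*(-6) = -4 - 2 = -6)
J(F, B) = I (J(F, B) = sqrt(5 - 6) = sqrt(-1) = I)
J(10/((5*1)), -1)*(1*(-2 + 6) - 8) = I*(1*(-2 + 6) - 8) = I*(1*4 - 8) = I*(4 - 8) = I*(-4) = -4*I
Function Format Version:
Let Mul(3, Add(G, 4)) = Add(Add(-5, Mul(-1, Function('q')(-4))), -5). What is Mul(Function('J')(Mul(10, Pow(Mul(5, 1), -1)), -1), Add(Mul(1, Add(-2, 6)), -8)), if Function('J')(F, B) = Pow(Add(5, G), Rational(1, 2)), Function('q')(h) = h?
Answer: Mul(-4, I) ≈ Mul(-4.0000, I)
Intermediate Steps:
G = -6 (G = Add(-4, Mul(Rational(1, 3), Add(Add(-5, Mul(-1, -4)), -5))) = Add(-4, Mul(Rational(1, 3), Add(Add(-5, 4), -5))) = Add(-4, Mul(Rational(1, 3), Add(-1, -5))) = Add(-4, Mul(Rational(1, 3), -6)) = Add(-4, -2) = -6)
Function('J')(F, B) = I (Function('J')(F, B) = Pow(Add(5, -6), Rational(1, 2)) = Pow(-1, Rational(1, 2)) = I)
Mul(Function('J')(Mul(10, Pow(Mul(5, 1), -1)), -1), Add(Mul(1, Add(-2, 6)), -8)) = Mul(I, Add(Mul(1, Add(-2, 6)), -8)) = Mul(I, Add(Mul(1, 4), -8)) = Mul(I, Add(4, -8)) = Mul(I, -4) = Mul(-4, I)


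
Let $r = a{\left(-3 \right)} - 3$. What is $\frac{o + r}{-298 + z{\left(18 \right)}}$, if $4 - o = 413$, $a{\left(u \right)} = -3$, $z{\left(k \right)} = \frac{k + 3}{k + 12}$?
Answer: $\frac{4150}{2973} \approx 1.3959$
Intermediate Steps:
$z{\left(k \right)} = \frac{3 + k}{12 + k}$
$o = -409$ ($o = 4 - 413 = -409$)
$r = -6$ ($r = -3 - 3 = -6$)
$\frac{o + r}{-298 + z{\left(18 \right)}} = \frac{-409 - 6}{-298 + \frac{3 + 18}{12 + 18}} = - \frac{415}{-298 + \frac{1}{30} \cdot 21} = - \frac{415}{-298 + \frac{7}{10}} = - \frac{415}{- \frac{2973}{10}} = \left(-415\right) \left(- \frac{10}{2973}\right) = \frac{4150}{2973}$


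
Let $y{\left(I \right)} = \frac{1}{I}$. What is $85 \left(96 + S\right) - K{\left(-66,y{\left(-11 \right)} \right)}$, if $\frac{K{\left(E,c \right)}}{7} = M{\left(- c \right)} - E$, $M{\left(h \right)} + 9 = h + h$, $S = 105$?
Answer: $\frac{183532}{11} \approx 16685.0$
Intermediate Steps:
$M{\left(h \right)} = -9 + 2 h$ ($M{\left(h \right)} = -9 + \left(h + h\right) = -9 + 2 h$)
$K{\left(E,c \right)} = -63 - 14 c - 7 E$ ($K{\left(E,c \right)} = 7 \left(\left(-9 + 2 \left(- c\right)\right) - E\right) = 7 \left(\left(-9 - 2 c\right) - E\right) = 7 \left(-9 - E - 2 c\right) = -63 - 14 c - 7 E$)
$85 \left(96 + S\right) - K{\left(-66,y{\left(-11 \right)} \right)} = 85 \left(96 + 105\right) - \left(-63 - \frac{14}{-11} - -462\right) = 85 \cdot 201 - \left(-63 - - \frac{14}{11} + 462\right) = 17085 - \left(-63 + \frac{14}{11} + 462\right) = 17085 - \frac{4403}{11} = \frac{183532}{11}$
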